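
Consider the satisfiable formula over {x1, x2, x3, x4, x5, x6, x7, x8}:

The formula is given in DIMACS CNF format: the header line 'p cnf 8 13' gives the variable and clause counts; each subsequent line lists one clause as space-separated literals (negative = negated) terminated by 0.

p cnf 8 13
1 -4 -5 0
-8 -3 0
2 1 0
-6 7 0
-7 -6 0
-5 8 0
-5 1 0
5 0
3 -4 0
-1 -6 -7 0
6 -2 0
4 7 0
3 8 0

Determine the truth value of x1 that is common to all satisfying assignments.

Suppose x1 = False.
The clause (x2) is unit, so x2 = True.
The clause (¬x5) is unit, so x5 = False.
Now (x5) is unsatisfied and unit — conflict.
So every satisfying assignment has x1 = True.

True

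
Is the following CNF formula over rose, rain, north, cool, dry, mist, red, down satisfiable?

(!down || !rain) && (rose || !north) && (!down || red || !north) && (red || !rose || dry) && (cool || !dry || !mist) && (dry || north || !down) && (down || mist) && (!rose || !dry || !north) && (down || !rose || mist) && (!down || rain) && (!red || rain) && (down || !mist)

No

Try down = false.
Unit clause (mist) forces mist = true.
That conflicts with the unit clause (!mist).
That branch fails; take down = true instead.
Unit clause (!rain) forces rain = false.
That conflicts with the unit clause (rain).
Either choice for down ends in contradiction.
No assignment satisfies every clause.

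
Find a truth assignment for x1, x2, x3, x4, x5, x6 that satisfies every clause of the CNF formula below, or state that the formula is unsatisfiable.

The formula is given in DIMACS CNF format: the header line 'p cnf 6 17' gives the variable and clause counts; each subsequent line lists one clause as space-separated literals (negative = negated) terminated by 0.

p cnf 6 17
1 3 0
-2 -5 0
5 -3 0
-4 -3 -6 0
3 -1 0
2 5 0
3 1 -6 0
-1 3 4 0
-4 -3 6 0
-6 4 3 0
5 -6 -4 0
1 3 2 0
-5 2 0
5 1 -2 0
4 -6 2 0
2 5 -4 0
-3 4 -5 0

UNSATISFIABLE

Branch on x1: set x1 = True.
From the singleton clause (x3), x3 = True.
From the singleton clause (x5), x5 = True.
From the singleton clause (¬x2), x2 = False.
Now (x2) is unsatisfied and unit — conflict.
Backtrack on x1: now try x1 = False.
From the singleton clause (x3), x3 = True.
From the singleton clause (x5), x5 = True.
From the singleton clause (¬x2), x2 = False.
Now (x2) is unsatisfied and unit — conflict.
Both values of x1 lead to a conflict.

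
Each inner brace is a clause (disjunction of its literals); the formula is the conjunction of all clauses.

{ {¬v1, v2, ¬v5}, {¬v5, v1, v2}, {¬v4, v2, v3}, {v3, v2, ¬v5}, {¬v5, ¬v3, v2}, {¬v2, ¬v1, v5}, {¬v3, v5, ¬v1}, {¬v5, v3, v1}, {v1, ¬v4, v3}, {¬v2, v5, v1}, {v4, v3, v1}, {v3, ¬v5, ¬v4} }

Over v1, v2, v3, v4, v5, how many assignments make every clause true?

There are 2^5 = 32 truth assignments over (v1, v2, v3, v4, v5).
Split on v4. With v4 = True, the clauses containing v4 are satisfied and ¬v4 drops from the rest; 3 of the 2^4 = 16 assignments to the other variables satisfy what remains.
With v4 = False, by the same count on the reduced clause set, 5 assignments work.
Total: 3 + 5 = 8.

8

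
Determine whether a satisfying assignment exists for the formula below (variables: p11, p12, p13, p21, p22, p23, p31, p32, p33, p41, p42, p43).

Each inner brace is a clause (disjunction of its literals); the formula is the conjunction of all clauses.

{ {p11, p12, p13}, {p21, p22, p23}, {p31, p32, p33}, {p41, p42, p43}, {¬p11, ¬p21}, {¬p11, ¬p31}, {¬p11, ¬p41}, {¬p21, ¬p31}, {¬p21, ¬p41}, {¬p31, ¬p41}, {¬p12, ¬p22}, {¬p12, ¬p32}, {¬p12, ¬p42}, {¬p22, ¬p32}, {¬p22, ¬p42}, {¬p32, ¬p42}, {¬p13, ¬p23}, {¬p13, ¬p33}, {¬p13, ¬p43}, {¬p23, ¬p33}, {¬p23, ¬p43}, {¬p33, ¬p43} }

No

Case p11 = False:
Case p12 = True:
The clause (¬p22) is unit, so p22 = False.
The clause (¬p32) is unit, so p32 = False.
The clause (¬p42) is unit, so p42 = False.
Case p21 = True:
The clause (¬p31) is unit, so p31 = False.
The clause (p33) is unit, so p33 = True.
The clause (¬p41) is unit, so p41 = False.
The clause (p43) is unit, so p43 = True.
That conflicts with the unit clause (¬p43).
That branch fails; take p21 = False instead.
The clause (p23) is unit, so p23 = True.
The clause (¬p13) is unit, so p13 = False.
The clause (¬p33) is unit, so p33 = False.
The clause (p31) is unit, so p31 = True.
The clause (¬p41) is unit, so p41 = False.
The clause (p43) is unit, so p43 = True.
That conflicts with the unit clause (¬p43).
Neither p21 = True nor p21 = False works.
That branch fails; take p12 = False instead.
The clause (p13) is unit, so p13 = True.
The clause (¬p23) is unit, so p23 = False.
The clause (¬p33) is unit, so p33 = False.
The clause (¬p43) is unit, so p43 = False.
Case p21 = True:
The clause (¬p31) is unit, so p31 = False.
The clause (p32) is unit, so p32 = True.
The clause (¬p41) is unit, so p41 = False.
The clause (p42) is unit, so p42 = True.
That conflicts with the unit clause (¬p42).
That branch fails; take p21 = False instead.
The clause (p22) is unit, so p22 = True.
The clause (¬p32) is unit, so p32 = False.
The clause (p31) is unit, so p31 = True.
The clause (¬p41) is unit, so p41 = False.
The clause (p42) is unit, so p42 = True.
That conflicts with the unit clause (¬p42).
Neither p21 = True nor p21 = False works.
Neither p12 = True nor p12 = False works.
That branch fails; take p11 = True instead.
The clause (¬p21) is unit, so p21 = False.
The clause (¬p31) is unit, so p31 = False.
The clause (¬p41) is unit, so p41 = False.
Case p22 = True:
The clause (¬p12) is unit, so p12 = False.
The clause (¬p32) is unit, so p32 = False.
The clause (p33) is unit, so p33 = True.
The clause (¬p42) is unit, so p42 = False.
The clause (p43) is unit, so p43 = True.
That conflicts with the unit clause (¬p43).
That branch fails; take p22 = False instead.
The clause (p23) is unit, so p23 = True.
The clause (¬p13) is unit, so p13 = False.
The clause (¬p33) is unit, so p33 = False.
The clause (p32) is unit, so p32 = True.
The clause (¬p12) is unit, so p12 = False.
The clause (¬p42) is unit, so p42 = False.
The clause (p43) is unit, so p43 = True.
That conflicts with the unit clause (¬p43).
Neither p22 = True nor p22 = False works.
Neither p11 = True nor p11 = False works.
No assignment satisfies every clause.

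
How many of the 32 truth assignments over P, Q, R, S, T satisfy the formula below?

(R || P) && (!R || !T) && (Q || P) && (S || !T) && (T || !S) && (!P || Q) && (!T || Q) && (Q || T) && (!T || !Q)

There are 2^5 = 32 truth assignments over (P, Q, R, S, T).
Split on R. With R = true, the clauses containing R are satisfied and !R drops from the rest; 2 of the 2^4 = 16 assignments to the other variables satisfy what remains.
With R = false, by the same count on the reduced clause set, 1 assignment works.
(One model: P=F, Q=T, R=T, S=F, T=F.)
Total: 2 + 1 = 3.

3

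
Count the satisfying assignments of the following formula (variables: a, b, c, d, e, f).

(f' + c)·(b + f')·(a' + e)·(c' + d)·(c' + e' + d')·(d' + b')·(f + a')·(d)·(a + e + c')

There are 2^6 = 64 truth assignments over (a, b, c, d, e, f).
Split on f. With f = 1, the clauses containing f are satisfied and f' drops from the rest; 0 of the 2^5 = 32 assignments to the other variables satisfy what remains.
With f = 0, by the same count on the reduced clause set, 2 assignments work.
(One model: a=F, b=F, c=F, d=T, e=F, f=F.)
Total: 0 + 2 = 2.

2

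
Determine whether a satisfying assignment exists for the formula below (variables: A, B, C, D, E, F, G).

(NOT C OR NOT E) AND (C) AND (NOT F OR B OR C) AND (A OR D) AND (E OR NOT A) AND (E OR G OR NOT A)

From the singleton clause (C), C = true.
From the singleton clause (NOT E), E = false.
From the singleton clause (NOT A), A = false.
From the singleton clause (D), D = true.
All clauses hold; B, F, G can take either value.
A satisfying assignment: A=false; B=false; C=true; D=true; E=false; F=true; G=false.

Satisfiable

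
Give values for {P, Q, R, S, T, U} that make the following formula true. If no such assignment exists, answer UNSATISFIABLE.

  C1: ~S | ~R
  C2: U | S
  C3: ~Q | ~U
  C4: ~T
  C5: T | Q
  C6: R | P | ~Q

P=1, Q=1, R=0, S=1, T=0, U=0

From the singleton clause (~T), T = 0.
From the singleton clause (Q), Q = 1.
From the singleton clause (~U), U = 0.
From the singleton clause (S), S = 1.
From the singleton clause (~R), R = 0.
From the singleton clause (P), P = 1.
This assignment satisfies each clause.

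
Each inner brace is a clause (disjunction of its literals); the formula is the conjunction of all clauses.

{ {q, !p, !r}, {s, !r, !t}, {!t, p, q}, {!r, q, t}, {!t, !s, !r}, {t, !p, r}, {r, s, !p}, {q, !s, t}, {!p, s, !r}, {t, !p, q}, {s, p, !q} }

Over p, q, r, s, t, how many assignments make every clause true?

7

There are 2^5 = 32 truth assignments over (p, q, r, s, t).
Split on t. With t = true, the clauses containing t are satisfied and !t drops from the rest; 3 of the 2^4 = 16 assignments to the other variables satisfy what remains.
With t = false, by the same count on the reduced clause set, 4 assignments work.
Total: 3 + 4 = 7.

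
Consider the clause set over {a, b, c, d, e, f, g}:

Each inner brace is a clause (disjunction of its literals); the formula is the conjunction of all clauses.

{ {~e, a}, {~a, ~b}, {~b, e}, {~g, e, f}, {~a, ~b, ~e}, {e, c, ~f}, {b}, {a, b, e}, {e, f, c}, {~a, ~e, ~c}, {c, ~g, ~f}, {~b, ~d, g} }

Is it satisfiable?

Unit clause (b) forces b = 1.
Unit clause (~a) forces a = 0.
Unit clause (~e) forces e = 0.
That conflicts with the unit clause (e).
No assignment satisfies every clause.

No, unsatisfiable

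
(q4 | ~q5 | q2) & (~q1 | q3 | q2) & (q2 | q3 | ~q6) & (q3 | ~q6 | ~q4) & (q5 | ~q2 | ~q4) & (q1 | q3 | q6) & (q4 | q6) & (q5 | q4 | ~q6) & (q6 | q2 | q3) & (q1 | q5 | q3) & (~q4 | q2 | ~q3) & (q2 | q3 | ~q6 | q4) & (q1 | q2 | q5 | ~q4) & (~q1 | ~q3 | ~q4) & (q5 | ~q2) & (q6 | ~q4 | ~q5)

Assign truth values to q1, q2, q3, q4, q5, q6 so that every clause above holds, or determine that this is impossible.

q1: 0; q2: 1; q3: 1; q4: 1; q5: 1; q6: 1

Branch on q4: set q4 = 1.
Branch on q3: set q3 = 1.
(q2) alone gives q2 = 1.
(q5) alone gives q5 = 1.
(~q1) alone gives q1 = 0.
(q6) alone gives q6 = 1.
All clauses are satisfied.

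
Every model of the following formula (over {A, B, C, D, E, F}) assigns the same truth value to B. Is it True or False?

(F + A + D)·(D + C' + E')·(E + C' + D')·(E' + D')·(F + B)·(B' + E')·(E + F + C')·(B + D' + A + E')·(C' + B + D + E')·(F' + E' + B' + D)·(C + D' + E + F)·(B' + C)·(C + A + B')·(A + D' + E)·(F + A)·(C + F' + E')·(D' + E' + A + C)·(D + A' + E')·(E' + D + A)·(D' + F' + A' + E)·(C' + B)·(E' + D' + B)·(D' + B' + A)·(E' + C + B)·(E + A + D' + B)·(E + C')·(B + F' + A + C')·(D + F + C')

Suppose B = 1.
(E') alone gives E = 0.
(C) alone gives C = 1.
Now (C') is unsatisfied and unit — conflict.
So every satisfying assignment has B = False.

False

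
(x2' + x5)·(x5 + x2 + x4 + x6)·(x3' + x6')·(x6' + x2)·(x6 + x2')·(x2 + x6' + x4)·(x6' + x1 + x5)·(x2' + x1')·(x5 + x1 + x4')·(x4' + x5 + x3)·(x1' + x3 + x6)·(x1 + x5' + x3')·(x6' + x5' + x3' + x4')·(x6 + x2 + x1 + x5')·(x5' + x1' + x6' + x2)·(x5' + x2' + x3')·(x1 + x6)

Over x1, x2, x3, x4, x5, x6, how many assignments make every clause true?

There are 2^6 = 64 truth assignments over (x1, x2, x3, x4, x5, x6).
Split on x6. With x6 = 1, the clauses containing x6 are satisfied and x6' drops from the rest; 2 of the 2^5 = 32 assignments to the other variables satisfy what remains.
With x6 = 0, by the same count on the reduced clause set, 3 assignments work.
Total: 2 + 3 = 5.

5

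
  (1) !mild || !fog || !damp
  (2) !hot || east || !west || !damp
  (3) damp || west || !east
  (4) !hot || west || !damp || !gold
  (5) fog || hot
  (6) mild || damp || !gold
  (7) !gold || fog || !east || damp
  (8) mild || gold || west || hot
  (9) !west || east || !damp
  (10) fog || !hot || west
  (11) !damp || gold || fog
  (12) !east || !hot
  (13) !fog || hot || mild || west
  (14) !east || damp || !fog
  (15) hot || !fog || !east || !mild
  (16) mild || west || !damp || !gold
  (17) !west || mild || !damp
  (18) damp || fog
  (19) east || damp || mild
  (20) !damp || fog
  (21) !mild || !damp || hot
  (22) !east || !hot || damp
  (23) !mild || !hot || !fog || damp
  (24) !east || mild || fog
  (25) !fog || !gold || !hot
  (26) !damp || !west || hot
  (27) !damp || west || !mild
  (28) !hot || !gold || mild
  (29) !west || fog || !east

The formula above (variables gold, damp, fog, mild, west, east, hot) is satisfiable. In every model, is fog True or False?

Suppose fog = false.
(hot) alone gives hot = true.
(west) alone gives west = true.
(!east) alone gives east = false.
(!damp) alone gives damp = false.
That conflicts with the unit clause (damp).
So every satisfying assignment has fog = True.

True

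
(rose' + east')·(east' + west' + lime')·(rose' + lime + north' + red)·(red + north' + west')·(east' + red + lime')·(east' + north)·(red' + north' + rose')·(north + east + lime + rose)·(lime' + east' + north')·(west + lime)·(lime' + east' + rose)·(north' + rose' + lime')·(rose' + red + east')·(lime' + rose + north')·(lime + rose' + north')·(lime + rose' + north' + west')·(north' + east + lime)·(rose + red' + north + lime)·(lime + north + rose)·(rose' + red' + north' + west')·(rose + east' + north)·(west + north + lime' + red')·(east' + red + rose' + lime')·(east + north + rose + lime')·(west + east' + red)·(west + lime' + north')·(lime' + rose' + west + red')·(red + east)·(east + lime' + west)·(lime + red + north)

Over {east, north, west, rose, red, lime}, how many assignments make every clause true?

3

There are 2^6 = 64 truth assignments over (east, north, west, rose, red, lime).
Split on west. With west = 1, the clauses containing west are satisfied and west' drops from the rest; 3 of the 2^5 = 32 assignments to the other variables satisfy what remains.
With west = 0, by the same count on the reduced clause set, 0 assignments work.
Total: 3 + 0 = 3.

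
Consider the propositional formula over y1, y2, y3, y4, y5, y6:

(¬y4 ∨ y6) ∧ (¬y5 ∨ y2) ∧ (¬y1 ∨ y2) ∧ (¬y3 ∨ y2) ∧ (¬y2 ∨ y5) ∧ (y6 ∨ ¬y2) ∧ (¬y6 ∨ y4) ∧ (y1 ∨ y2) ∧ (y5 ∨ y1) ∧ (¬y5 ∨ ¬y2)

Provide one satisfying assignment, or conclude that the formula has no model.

UNSATISFIABLE

Try y4 = False.
(¬y6) alone gives y6 = False.
(¬y2) alone gives y2 = False.
(¬y5) alone gives y5 = False.
(¬y1) alone gives y1 = False.
Now (y1) is unsatisfied and unit — conflict.
Backtrack on y4: now try y4 = True.
(y6) alone gives y6 = True.
Try y5 = False.
(¬y2) alone gives y2 = False.
(¬y1) alone gives y1 = False.
Now (y1) is unsatisfied and unit — conflict.
Backtrack on y5: now try y5 = True.
(y2) alone gives y2 = True.
Now (¬y2) is unsatisfied and unit — conflict.
Neither y5 = True nor y5 = False works.
Neither y4 = True nor y4 = False works.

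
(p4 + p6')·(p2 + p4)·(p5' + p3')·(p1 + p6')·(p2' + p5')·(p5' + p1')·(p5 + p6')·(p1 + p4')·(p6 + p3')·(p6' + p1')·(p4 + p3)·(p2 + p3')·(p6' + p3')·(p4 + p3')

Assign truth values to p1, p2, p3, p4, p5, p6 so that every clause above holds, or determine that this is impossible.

Try p4 = 1.
(p1) alone gives p1 = 1.
(p5') alone gives p5 = 0.
(p6') alone gives p6 = 0.
(p3') alone gives p3 = 0.
Every clause is now satisfied; p2 is unconstrained.

p1: 1; p2: 0; p3: 0; p4: 1; p5: 0; p6: 0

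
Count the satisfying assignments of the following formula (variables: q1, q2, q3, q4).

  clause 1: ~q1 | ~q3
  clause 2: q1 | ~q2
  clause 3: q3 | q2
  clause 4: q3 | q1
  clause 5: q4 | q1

There are 2^4 = 16 truth assignments over (q1, q2, q3, q4).
Split on q4. With q4 = 1, the clauses containing q4 are satisfied and ~q4 drops from the rest; 2 of the 2^3 = 8 assignments to the other variables satisfy what remains.
With q4 = 0, by the same count on the reduced clause set, 1 assignment works.
Total: 2 + 1 = 3.

3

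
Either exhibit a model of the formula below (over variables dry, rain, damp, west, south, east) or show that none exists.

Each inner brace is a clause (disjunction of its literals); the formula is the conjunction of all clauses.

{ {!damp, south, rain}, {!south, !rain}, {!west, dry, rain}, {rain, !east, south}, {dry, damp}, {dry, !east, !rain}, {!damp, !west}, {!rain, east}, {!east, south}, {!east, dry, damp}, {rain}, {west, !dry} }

From the singleton clause (rain), rain = true.
From the singleton clause (!south), south = false.
From the singleton clause (east), east = true.
But (!east) is also a unit clause — contradiction.

UNSATISFIABLE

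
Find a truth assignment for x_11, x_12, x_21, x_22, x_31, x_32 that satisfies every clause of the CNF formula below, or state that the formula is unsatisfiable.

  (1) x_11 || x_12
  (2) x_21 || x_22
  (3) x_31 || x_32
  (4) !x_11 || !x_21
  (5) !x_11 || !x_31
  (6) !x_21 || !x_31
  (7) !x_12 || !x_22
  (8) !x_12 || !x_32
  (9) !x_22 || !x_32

UNSATISFIABLE

Try x_11 = true.
Unit clause (!x_21) forces x_21 = false.
Unit clause (x_22) forces x_22 = true.
Unit clause (!x_31) forces x_31 = false.
Unit clause (x_32) forces x_32 = true.
That conflicts with the unit clause (!x_32).
Backtrack on x_11: now try x_11 = false.
Unit clause (x_12) forces x_12 = true.
Unit clause (!x_22) forces x_22 = false.
Unit clause (x_21) forces x_21 = true.
Unit clause (!x_31) forces x_31 = false.
Unit clause (x_32) forces x_32 = true.
That conflicts with the unit clause (!x_32).
Either choice for x_11 ends in contradiction.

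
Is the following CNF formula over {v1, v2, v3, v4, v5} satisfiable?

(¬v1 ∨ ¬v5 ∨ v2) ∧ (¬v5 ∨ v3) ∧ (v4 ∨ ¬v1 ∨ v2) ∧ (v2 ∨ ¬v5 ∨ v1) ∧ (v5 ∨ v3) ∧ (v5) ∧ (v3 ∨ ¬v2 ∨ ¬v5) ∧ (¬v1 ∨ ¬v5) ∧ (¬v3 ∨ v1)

No, unsatisfiable

Unit clause (v5) forces v5 = True.
Unit clause (v3) forces v3 = True.
Unit clause (¬v1) forces v1 = False.
But (v1) is also a unit clause — contradiction.
No assignment satisfies every clause.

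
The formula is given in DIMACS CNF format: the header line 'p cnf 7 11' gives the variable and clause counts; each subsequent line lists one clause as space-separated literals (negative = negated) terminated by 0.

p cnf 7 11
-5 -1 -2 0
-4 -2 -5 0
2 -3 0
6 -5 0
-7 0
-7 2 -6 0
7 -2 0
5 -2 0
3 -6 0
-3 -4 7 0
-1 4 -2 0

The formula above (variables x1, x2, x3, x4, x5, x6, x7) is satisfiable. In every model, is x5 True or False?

False

Suppose x5 = True.
(x6) alone gives x6 = True.
(¬x7) alone gives x7 = False.
(¬x2) alone gives x2 = False.
(¬x3) alone gives x3 = False.
That conflicts with the unit clause (x3).
So every satisfying assignment has x5 = False.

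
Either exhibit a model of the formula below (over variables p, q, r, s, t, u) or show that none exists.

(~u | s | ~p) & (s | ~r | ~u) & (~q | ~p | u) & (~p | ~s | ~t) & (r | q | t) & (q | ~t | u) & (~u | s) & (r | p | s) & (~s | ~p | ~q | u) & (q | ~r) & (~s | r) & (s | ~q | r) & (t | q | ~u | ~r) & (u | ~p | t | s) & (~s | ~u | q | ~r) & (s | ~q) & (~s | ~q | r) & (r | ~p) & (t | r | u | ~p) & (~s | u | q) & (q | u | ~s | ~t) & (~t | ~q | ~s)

Case u = 0:
Case q = 1:
(~p) alone gives p = 0.
(s) alone gives s = 1.
(r) alone gives r = 1.
(~t) alone gives t = 0.
This assignment satisfies each clause.

p=0, q=1, r=1, s=1, t=0, u=0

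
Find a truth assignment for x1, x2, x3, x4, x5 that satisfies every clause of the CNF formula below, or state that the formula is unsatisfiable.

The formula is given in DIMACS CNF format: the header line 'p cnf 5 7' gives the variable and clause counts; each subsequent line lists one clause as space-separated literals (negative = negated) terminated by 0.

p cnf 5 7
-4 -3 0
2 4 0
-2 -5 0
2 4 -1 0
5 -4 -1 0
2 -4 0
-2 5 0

UNSATISFIABLE

Try x4 = False.
(x2) alone gives x2 = True.
(¬x5) alone gives x5 = False.
Now (x5) is unsatisfied and unit — conflict.
So x4 must be the other value — set x4 = True.
(¬x3) alone gives x3 = False.
(x2) alone gives x2 = True.
(¬x5) alone gives x5 = False.
Now (x5) is unsatisfied and unit — conflict.
Neither x4 = True nor x4 = False works.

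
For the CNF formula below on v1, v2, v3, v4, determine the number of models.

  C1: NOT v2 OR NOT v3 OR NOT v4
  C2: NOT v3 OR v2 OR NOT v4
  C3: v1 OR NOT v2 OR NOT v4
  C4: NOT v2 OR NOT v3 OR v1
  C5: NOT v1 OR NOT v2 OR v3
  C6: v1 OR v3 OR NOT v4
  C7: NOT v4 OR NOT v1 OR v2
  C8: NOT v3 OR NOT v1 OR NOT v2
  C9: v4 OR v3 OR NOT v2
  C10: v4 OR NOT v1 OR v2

There are 2^4 = 16 truth assignments over (v1, v2, v3, v4).
Check each against the 10 clauses (columns in the order v1, v2, v3, v4):
  F F F F  ✓ satisfies all
  F F F T  ✗ fails (v1 OR v3 OR NOT v4)
  F F T F  ✓ satisfies all
  F F T T  ✗ fails (NOT v3 OR v2 OR NOT v4)
  F T F F  ✗ fails (v4 OR v3 OR NOT v2)
  F T F T  ✗ fails (v1 OR NOT v2 OR NOT v4)
  F T T F  ✗ fails (NOT v2 OR NOT v3 OR v1)
  F T T T  ✗ fails (NOT v2 OR NOT v3 OR NOT v4)
  T F F F  ✗ fails (v4 OR NOT v1 OR v2)
  T F F T  ✗ fails (NOT v4 OR NOT v1 OR v2)
  T F T F  ✗ fails (v4 OR NOT v1 OR v2)
  T F T T  ✗ fails (NOT v3 OR v2 OR NOT v4)
  T T F F  ✗ fails (NOT v1 OR NOT v2 OR v3)
  T T F T  ✗ fails (NOT v1 OR NOT v2 OR v3)
  T T T F  ✗ fails (NOT v3 OR NOT v1 OR NOT v2)
  T T T T  ✗ fails (NOT v2 OR NOT v3 OR NOT v4)
2 of the 16 rows are models.

2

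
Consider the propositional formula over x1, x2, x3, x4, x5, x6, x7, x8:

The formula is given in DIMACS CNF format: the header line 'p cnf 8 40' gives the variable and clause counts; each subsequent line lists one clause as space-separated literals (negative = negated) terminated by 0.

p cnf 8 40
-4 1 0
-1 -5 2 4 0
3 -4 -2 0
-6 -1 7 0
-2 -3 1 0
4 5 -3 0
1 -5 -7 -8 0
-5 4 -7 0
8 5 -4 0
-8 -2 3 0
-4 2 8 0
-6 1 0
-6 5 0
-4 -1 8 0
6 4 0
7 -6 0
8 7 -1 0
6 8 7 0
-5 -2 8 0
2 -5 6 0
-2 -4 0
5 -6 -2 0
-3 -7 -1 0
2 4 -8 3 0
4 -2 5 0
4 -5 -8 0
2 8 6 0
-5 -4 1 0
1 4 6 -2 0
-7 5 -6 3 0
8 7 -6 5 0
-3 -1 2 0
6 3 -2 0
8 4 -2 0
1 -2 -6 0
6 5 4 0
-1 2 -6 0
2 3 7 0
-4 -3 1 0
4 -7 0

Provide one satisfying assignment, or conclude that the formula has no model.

Case x4 = True:
The clause (x1) is unit, so x1 = True.
The clause (x8) is unit, so x8 = True.
The clause (¬x2) is unit, so x2 = False.
The clause (¬x3) is unit, so x3 = False.
The clause (¬x6) is unit, so x6 = False.
The clause (¬x5) is unit, so x5 = False.
The clause (x7) is unit, so x7 = True.
All clauses are satisfied.

x1=True, x2=False, x3=False, x4=True, x5=False, x6=False, x7=True, x8=True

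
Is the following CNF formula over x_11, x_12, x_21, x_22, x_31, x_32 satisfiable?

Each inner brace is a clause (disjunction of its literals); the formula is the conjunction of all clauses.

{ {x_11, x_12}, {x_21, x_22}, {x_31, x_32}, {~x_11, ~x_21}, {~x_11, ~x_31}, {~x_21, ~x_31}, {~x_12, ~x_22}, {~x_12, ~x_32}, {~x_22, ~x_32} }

No, unsatisfiable

Suppose x_11 = 1.
The clause (~x_21) is unit, so x_21 = 0.
The clause (x_22) is unit, so x_22 = 1.
The clause (~x_31) is unit, so x_31 = 0.
The clause (x_32) is unit, so x_32 = 1.
That conflicts with the unit clause (~x_32).
So x_11 must be the other value — set x_11 = 0.
The clause (x_12) is unit, so x_12 = 1.
The clause (~x_22) is unit, so x_22 = 0.
The clause (x_21) is unit, so x_21 = 1.
The clause (~x_31) is unit, so x_31 = 0.
The clause (x_32) is unit, so x_32 = 1.
That conflicts with the unit clause (~x_32).
Either choice for x_11 ends in contradiction.
No assignment satisfies every clause.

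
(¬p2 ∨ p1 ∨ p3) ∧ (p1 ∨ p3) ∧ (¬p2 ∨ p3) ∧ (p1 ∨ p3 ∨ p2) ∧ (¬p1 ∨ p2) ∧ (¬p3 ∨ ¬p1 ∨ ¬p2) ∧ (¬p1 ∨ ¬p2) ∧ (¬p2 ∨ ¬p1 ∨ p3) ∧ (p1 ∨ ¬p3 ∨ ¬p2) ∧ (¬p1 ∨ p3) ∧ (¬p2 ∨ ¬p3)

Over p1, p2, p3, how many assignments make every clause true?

There are 2^3 = 8 truth assignments over (p1, p2, p3).
Check each against the 11 clauses (columns in the order p1, p2, p3):
  F F F  ✗ fails (p1 ∨ p3)
  F F T  ✓ satisfies all
  F T F  ✗ fails (¬p2 ∨ p1 ∨ p3)
  F T T  ✗ fails (p1 ∨ ¬p3 ∨ ¬p2)
  T F F  ✗ fails (¬p1 ∨ p2)
  T F T  ✗ fails (¬p1 ∨ p2)
  T T F  ✗ fails (¬p2 ∨ p3)
  T T T  ✗ fails (¬p3 ∨ ¬p1 ∨ ¬p2)
1 of the 8 rows is a model.

1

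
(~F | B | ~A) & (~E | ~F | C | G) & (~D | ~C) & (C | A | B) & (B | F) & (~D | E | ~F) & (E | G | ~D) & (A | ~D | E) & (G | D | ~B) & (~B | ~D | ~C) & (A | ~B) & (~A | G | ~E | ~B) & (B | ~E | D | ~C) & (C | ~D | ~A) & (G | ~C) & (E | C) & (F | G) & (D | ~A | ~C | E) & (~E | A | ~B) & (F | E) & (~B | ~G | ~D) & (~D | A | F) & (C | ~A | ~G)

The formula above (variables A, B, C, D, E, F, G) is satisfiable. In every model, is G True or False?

Suppose G = 0.
From the singleton clause (~C), C = 0.
From the singleton clause (E), E = 1.
From the singleton clause (~F), F = 0.
Now (F) is unsatisfied and unit — conflict.
So every satisfying assignment has G = True.

True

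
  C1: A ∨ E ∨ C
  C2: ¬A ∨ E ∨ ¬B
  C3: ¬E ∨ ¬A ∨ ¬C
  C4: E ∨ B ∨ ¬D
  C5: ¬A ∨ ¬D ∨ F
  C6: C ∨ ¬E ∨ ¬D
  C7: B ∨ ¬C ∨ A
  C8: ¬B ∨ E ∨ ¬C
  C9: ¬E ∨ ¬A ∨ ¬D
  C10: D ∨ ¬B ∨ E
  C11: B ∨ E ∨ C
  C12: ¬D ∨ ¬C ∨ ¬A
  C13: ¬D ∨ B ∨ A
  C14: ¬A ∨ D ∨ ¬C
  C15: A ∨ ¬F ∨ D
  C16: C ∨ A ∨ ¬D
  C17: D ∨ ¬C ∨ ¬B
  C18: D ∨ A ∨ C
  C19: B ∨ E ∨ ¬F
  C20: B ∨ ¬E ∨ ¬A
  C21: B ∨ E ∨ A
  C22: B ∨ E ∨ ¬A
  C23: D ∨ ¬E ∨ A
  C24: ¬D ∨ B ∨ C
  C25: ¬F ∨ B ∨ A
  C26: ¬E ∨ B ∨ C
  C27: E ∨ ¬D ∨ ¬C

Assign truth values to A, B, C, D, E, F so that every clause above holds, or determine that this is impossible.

A: False, B: True, C: True, D: True, E: True, F: False

Branch on A: set A = False.
Branch on E: set E = True.
(D) alone gives D = True.
(C) alone gives C = True.
(B) alone gives B = True.
Every clause is now satisfied; F is unconstrained.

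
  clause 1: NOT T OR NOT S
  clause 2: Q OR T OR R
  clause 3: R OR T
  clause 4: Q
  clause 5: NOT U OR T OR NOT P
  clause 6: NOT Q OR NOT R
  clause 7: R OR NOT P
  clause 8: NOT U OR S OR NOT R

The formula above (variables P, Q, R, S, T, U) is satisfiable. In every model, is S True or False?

Suppose S = true.
The clause (NOT T) is unit, so T = false.
The clause (R) is unit, so R = true.
The clause (Q) is unit, so Q = true.
But (NOT Q) is also a unit clause — contradiction.
So every satisfying assignment has S = False.

False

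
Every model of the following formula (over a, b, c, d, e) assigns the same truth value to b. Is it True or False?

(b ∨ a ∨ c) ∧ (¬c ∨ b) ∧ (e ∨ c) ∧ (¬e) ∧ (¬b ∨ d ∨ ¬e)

Suppose b = False.
The clause (¬c) is unit, so c = False.
The clause (a) is unit, so a = True.
The clause (e) is unit, so e = True.
That conflicts with the unit clause (¬e).
So every satisfying assignment has b = True.

True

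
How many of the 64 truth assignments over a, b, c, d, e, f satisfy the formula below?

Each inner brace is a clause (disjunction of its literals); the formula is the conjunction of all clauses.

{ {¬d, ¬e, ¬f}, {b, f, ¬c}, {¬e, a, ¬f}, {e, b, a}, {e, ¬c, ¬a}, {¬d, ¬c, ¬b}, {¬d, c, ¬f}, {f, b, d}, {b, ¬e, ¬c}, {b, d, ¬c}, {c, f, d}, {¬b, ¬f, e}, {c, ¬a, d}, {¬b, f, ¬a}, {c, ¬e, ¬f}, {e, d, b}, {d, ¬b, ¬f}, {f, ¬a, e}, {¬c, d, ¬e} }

5

There are 2^6 = 64 truth assignments over (a, b, c, d, e, f).
Split on e. With e = True, the clauses containing e are satisfied and ¬e drops from the rest; 3 of the 2^5 = 32 assignments to the other variables satisfy what remains.
With e = False, by the same count on the reduced clause set, 2 assignments work.
Total: 3 + 2 = 5.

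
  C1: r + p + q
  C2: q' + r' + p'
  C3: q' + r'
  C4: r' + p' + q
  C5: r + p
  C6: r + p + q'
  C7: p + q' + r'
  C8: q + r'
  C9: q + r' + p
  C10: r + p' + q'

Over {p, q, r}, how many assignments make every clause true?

There are 2^3 = 8 truth assignments over (p, q, r).
Check each against the 10 clauses (columns in the order p, q, r):
  F F F  ✗ fails (r + p + q)
  F F T  ✗ fails (q + r')
  F T F  ✗ fails (r + p)
  F T T  ✗ fails (q' + r')
  T F F  ✓ satisfies all
  T F T  ✗ fails (r' + p' + q)
  T T F  ✗ fails (r + p' + q')
  T T T  ✗ fails (q' + r' + p')
1 of the 8 rows is a model.

1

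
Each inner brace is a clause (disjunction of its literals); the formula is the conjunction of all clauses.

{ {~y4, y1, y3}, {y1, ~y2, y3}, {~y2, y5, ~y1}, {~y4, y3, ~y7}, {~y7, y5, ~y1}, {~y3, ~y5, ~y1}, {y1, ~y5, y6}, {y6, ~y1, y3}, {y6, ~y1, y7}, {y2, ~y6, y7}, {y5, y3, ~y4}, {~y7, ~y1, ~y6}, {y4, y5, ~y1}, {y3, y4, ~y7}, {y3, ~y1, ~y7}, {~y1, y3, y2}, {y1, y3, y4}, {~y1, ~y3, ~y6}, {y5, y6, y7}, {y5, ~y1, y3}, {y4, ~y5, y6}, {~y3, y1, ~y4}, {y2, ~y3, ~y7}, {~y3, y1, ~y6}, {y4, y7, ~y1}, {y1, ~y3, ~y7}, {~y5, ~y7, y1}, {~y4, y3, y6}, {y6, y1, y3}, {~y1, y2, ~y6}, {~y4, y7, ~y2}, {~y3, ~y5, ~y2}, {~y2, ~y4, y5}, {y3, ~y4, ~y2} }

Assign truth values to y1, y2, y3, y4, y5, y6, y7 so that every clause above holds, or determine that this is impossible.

UNSATISFIABLE

Case y4 = 0:
Case y5 = 1:
The clause (y6) is unit, so y6 = 1.
Case y3 = 0:
The clause (~y7) is unit, so y7 = 0.
The clause (y2) is unit, so y2 = 1.
The clause (y1) is unit, so y1 = 1.
But (~y1) is also a unit clause — contradiction.
Undo y3 and try y3 = 1.
The clause (~y1) is unit, so y1 = 0.
But (y1) is also a unit clause — contradiction.
Neither y3 = 1 nor y3 = 0 works.
Undo y5 and try y5 = 0.
The clause (~y1) is unit, so y1 = 0.
The clause (y3) is unit, so y3 = 1.
The clause (~y6) is unit, so y6 = 0.
The clause (y7) is unit, so y7 = 1.
But (~y7) is also a unit clause — contradiction.
Neither y5 = 1 nor y5 = 0 works.
Undo y4 and try y4 = 1.
Case y1 = 1:
Case y2 = 0:
The clause (y3) is unit, so y3 = 1.
The clause (~y5) is unit, so y5 = 0.
The clause (~y7) is unit, so y7 = 0.
The clause (y6) is unit, so y6 = 1.
But (~y6) is also a unit clause — contradiction.
Undo y2 and try y2 = 1.
The clause (y5) is unit, so y5 = 1.
The clause (~y3) is unit, so y3 = 0.
But (y3) is also a unit clause — contradiction.
Neither y2 = 1 nor y2 = 0 works.
Undo y1 and try y1 = 0.
The clause (y3) is unit, so y3 = 1.
But (~y3) is also a unit clause — contradiction.
Neither y1 = 1 nor y1 = 0 works.
Neither y4 = 1 nor y4 = 0 works.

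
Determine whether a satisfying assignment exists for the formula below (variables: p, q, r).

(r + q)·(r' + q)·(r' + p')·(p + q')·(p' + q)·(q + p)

Suppose r = 0.
The clause (q) is unit, so q = 1.
The clause (p) is unit, so p = 1.
Every clause now holds.
A satisfying assignment: p=1; q=1; r=0.

Yes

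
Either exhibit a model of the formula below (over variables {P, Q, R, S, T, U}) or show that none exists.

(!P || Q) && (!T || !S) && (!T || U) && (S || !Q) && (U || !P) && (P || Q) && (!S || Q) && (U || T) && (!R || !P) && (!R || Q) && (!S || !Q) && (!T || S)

UNSATISFIABLE

Try P = false.
From the singleton clause (Q), Q = true.
From the singleton clause (S), S = true.
That conflicts with the unit clause (!S).
Backtrack on P: now try P = true.
From the singleton clause (Q), Q = true.
From the singleton clause (S), S = true.
That conflicts with the unit clause (!S).
Both values of P lead to a conflict.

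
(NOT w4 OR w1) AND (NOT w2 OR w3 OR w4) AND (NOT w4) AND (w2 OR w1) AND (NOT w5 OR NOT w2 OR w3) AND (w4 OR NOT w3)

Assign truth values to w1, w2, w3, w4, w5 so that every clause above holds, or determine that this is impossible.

w1=true,  w2=false,  w3=false,  w4=false,  w5=true

From the singleton clause (NOT w4), w4 = false.
From the singleton clause (NOT w3), w3 = false.
From the singleton clause (NOT w2), w2 = false.
From the singleton clause (w1), w1 = true.
No clause remains; w5 is free.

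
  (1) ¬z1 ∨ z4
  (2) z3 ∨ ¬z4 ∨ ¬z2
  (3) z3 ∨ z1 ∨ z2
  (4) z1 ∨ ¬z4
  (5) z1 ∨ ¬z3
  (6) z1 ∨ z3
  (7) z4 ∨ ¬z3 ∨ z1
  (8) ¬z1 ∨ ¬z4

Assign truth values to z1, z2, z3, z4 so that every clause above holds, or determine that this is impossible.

UNSATISFIABLE

Try z1 = False.
Unit clause (¬z4) forces z4 = False.
Unit clause (¬z3) forces z3 = False.
Now (z3) is unsatisfied and unit — conflict.
Backtrack on z1: now try z1 = True.
Unit clause (z4) forces z4 = True.
Now (¬z4) is unsatisfied and unit — conflict.
Either choice for z1 ends in contradiction.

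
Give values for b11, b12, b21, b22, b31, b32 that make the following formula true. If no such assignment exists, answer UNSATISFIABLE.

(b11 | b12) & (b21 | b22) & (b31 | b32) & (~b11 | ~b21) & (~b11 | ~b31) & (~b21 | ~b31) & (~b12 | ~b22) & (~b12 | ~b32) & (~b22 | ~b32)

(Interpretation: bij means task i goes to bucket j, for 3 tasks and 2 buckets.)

Branch on b11: set b11 = 1.
Unit clause (~b21) forces b21 = 0.
Unit clause (b22) forces b22 = 1.
Unit clause (~b31) forces b31 = 0.
Unit clause (b32) forces b32 = 1.
Now (~b32) is unsatisfied and unit — conflict.
So b11 must be the other value — set b11 = 0.
Unit clause (b12) forces b12 = 1.
Unit clause (~b22) forces b22 = 0.
Unit clause (b21) forces b21 = 1.
Unit clause (~b31) forces b31 = 0.
Unit clause (b32) forces b32 = 1.
Now (~b32) is unsatisfied and unit — conflict.
Both values of b11 lead to a conflict.

UNSATISFIABLE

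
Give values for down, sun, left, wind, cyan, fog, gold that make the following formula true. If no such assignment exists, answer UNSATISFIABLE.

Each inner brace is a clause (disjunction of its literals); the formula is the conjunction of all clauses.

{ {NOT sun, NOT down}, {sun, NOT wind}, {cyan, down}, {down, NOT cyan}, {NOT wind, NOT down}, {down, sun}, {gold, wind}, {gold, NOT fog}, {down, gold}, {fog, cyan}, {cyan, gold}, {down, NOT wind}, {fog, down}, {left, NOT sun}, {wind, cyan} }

down=true, sun=false, left=false, wind=false, cyan=true, fog=false, gold=true

Branch on sun: set sun = false.
Unit clause (NOT wind) forces wind = false.
Unit clause (down) forces down = true.
Unit clause (gold) forces gold = true.
Unit clause (cyan) forces cyan = true.
All clauses hold; left, fog can take either value.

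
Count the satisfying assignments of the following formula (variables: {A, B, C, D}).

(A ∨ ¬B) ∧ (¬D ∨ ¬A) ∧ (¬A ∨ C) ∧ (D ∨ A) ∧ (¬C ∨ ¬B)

There are 2^4 = 16 truth assignments over (A, B, C, D).
Check each against the 5 clauses (columns in the order A, B, C, D):
  F F F F  ✗ fails (D ∨ A)
  F F F T  ✓ satisfies all
  F F T F  ✗ fails (D ∨ A)
  F F T T  ✓ satisfies all
  F T F F  ✗ fails (A ∨ ¬B)
  F T F T  ✗ fails (A ∨ ¬B)
  F T T F  ✗ fails (A ∨ ¬B)
  F T T T  ✗ fails (A ∨ ¬B)
  T F F F  ✗ fails (¬A ∨ C)
  T F F T  ✗ fails (¬D ∨ ¬A)
  T F T F  ✓ satisfies all
  T F T T  ✗ fails (¬D ∨ ¬A)
  T T F F  ✗ fails (¬A ∨ C)
  T T F T  ✗ fails (¬D ∨ ¬A)
  T T T F  ✗ fails (¬C ∨ ¬B)
  T T T T  ✗ fails (¬D ∨ ¬A)
3 of the 16 rows are models.

3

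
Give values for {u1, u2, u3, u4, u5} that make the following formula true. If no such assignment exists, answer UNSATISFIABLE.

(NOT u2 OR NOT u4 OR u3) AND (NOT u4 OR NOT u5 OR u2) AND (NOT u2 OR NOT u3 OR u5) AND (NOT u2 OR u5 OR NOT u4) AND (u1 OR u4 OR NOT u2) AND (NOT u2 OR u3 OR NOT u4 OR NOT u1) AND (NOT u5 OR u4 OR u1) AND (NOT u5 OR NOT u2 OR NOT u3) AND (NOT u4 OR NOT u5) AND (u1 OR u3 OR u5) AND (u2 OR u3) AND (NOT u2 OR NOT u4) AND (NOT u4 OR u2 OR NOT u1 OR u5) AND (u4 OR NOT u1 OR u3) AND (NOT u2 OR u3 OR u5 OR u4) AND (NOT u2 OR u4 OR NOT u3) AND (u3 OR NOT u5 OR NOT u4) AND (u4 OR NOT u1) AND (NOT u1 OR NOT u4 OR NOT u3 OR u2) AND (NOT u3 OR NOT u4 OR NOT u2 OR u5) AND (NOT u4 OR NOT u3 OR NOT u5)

u1 ↦ false; u2 ↦ false; u3 ↦ true; u4 ↦ false; u5 ↦ false

Suppose u4 = false.
The clause (NOT u1) is unit, so u1 = false.
The clause (NOT u2) is unit, so u2 = false.
The clause (NOT u5) is unit, so u5 = false.
The clause (u3) is unit, so u3 = true.
This assignment satisfies each clause.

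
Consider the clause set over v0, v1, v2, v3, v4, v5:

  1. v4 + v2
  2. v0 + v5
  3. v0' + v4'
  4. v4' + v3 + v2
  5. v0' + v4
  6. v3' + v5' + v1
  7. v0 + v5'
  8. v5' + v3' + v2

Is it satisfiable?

Case v4 = 1:
Unit clause (v0') forces v0 = 0.
Unit clause (v5) forces v5 = 1.
That conflicts with the unit clause (v5').
That branch fails; take v4 = 0 instead.
Unit clause (v2) forces v2 = 1.
Unit clause (v0') forces v0 = 0.
Unit clause (v5) forces v5 = 1.
That conflicts with the unit clause (v5').
Both values of v4 lead to a conflict.
No assignment satisfies every clause.

Unsatisfiable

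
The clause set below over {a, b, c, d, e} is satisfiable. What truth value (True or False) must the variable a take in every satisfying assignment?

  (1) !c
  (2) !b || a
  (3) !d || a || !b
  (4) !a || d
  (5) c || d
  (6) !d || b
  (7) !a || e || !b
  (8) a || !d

Suppose a = false.
The clause (!c) is unit, so c = false.
The clause (!b) is unit, so b = false.
The clause (d) is unit, so d = true.
Now (!d) is unsatisfied and unit — conflict.
So every satisfying assignment has a = True.

True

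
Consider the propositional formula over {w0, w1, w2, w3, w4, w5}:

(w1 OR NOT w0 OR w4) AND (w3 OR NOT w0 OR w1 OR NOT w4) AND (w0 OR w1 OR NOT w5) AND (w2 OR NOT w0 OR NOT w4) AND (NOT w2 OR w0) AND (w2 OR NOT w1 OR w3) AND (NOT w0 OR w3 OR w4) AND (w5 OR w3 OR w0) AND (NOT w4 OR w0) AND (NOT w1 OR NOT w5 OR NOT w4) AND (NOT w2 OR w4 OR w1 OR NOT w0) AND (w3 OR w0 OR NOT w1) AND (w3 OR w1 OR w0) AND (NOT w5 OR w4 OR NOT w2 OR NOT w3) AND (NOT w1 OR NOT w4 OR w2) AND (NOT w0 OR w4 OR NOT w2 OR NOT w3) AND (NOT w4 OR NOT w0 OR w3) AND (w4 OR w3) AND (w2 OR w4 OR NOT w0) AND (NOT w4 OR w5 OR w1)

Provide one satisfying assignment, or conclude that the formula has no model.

Suppose w2 = false.
Suppose w0 = false.
Unit clause (NOT w4) forces w4 = false.
Unit clause (w3) forces w3 = true.
Suppose w1 = true.
All clauses hold; w5 can take either value.

w0=false,  w1=true,  w2=false,  w3=true,  w4=false,  w5=false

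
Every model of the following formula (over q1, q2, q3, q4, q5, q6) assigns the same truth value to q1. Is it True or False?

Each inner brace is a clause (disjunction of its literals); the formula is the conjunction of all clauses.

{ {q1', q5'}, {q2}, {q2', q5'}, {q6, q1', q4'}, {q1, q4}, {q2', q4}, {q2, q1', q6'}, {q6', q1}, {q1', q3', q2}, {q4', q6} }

True

Suppose q1 = 0.
(q2) alone gives q2 = 1.
(q5') alone gives q5 = 0.
(q4) alone gives q4 = 1.
(q6') alone gives q6 = 0.
Now (q6) is unsatisfied and unit — conflict.
So every satisfying assignment has q1 = True.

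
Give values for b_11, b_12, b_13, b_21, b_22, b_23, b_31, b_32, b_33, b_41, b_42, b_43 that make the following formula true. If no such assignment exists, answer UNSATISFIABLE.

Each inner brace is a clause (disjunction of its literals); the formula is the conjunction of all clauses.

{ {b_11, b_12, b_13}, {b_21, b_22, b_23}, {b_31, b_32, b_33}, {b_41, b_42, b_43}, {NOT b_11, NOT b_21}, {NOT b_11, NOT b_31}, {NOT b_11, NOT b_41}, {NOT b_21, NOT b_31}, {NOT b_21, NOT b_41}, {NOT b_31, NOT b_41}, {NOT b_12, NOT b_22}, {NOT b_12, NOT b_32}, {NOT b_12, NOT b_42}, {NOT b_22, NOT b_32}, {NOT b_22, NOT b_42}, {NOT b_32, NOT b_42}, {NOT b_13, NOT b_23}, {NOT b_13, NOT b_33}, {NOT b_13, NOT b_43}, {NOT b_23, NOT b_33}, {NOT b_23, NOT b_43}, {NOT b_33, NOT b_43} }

Case b_11 = false:
Case b_12 = true:
From the singleton clause (NOT b_22), b_22 = false.
From the singleton clause (NOT b_32), b_32 = false.
From the singleton clause (NOT b_42), b_42 = false.
Case b_21 = true:
From the singleton clause (NOT b_31), b_31 = false.
From the singleton clause (b_33), b_33 = true.
From the singleton clause (NOT b_41), b_41 = false.
From the singleton clause (b_43), b_43 = true.
Now (NOT b_43) is unsatisfied and unit — conflict.
Backtrack on b_21: now try b_21 = false.
From the singleton clause (b_23), b_23 = true.
From the singleton clause (NOT b_13), b_13 = false.
From the singleton clause (NOT b_33), b_33 = false.
From the singleton clause (b_31), b_31 = true.
From the singleton clause (NOT b_41), b_41 = false.
From the singleton clause (b_43), b_43 = true.
Now (NOT b_43) is unsatisfied and unit — conflict.
Neither b_21 = true nor b_21 = false works.
Backtrack on b_12: now try b_12 = false.
From the singleton clause (b_13), b_13 = true.
From the singleton clause (NOT b_23), b_23 = false.
From the singleton clause (NOT b_33), b_33 = false.
From the singleton clause (NOT b_43), b_43 = false.
Case b_21 = true:
From the singleton clause (NOT b_31), b_31 = false.
From the singleton clause (b_32), b_32 = true.
From the singleton clause (NOT b_41), b_41 = false.
From the singleton clause (b_42), b_42 = true.
Now (NOT b_42) is unsatisfied and unit — conflict.
Backtrack on b_21: now try b_21 = false.
From the singleton clause (b_22), b_22 = true.
From the singleton clause (NOT b_32), b_32 = false.
From the singleton clause (b_31), b_31 = true.
From the singleton clause (NOT b_41), b_41 = false.
From the singleton clause (b_42), b_42 = true.
Now (NOT b_42) is unsatisfied and unit — conflict.
Neither b_21 = true nor b_21 = false works.
Neither b_12 = true nor b_12 = false works.
Backtrack on b_11: now try b_11 = true.
From the singleton clause (NOT b_21), b_21 = false.
From the singleton clause (NOT b_31), b_31 = false.
From the singleton clause (NOT b_41), b_41 = false.
Case b_22 = true:
From the singleton clause (NOT b_12), b_12 = false.
From the singleton clause (NOT b_32), b_32 = false.
From the singleton clause (b_33), b_33 = true.
From the singleton clause (NOT b_42), b_42 = false.
From the singleton clause (b_43), b_43 = true.
Now (NOT b_43) is unsatisfied and unit — conflict.
Backtrack on b_22: now try b_22 = false.
From the singleton clause (b_23), b_23 = true.
From the singleton clause (NOT b_13), b_13 = false.
From the singleton clause (NOT b_33), b_33 = false.
From the singleton clause (b_32), b_32 = true.
From the singleton clause (NOT b_12), b_12 = false.
From the singleton clause (NOT b_42), b_42 = false.
From the singleton clause (b_43), b_43 = true.
Now (NOT b_43) is unsatisfied and unit — conflict.
Neither b_22 = true nor b_22 = false works.
Neither b_11 = true nor b_11 = false works.

UNSATISFIABLE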